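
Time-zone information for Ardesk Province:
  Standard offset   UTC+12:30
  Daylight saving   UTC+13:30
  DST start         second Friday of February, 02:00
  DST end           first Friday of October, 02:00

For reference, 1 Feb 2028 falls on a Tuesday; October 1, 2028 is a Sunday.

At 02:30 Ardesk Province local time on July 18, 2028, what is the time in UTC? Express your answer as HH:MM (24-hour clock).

13:00

1 February 2028 is a Tuesday, so the first Friday is February 4 and the second is February 11.
1 October 2028 is a Sunday, so the first Friday is October 6.
July 18, 2028 lies within the daylight-saving period (11 February – 6 October), so Ardesk Province is on daylight time, UTC+13:30.
02:30 local − 13h30m = 13:00 UTC (rolling into the previous day, 17 July 2028).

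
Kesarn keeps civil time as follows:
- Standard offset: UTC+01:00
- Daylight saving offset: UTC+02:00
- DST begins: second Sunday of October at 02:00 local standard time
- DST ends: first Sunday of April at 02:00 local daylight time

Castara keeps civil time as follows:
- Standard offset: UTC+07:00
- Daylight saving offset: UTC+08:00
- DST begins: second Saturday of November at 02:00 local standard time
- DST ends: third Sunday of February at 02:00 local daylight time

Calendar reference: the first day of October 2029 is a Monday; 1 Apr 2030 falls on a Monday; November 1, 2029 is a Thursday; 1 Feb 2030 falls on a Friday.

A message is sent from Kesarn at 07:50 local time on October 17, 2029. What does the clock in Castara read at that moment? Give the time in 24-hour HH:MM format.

12:50

1 October 2029 is a Monday, so the first Sunday is October 7 and the second is October 14.
1 April 2030 is a Monday, so the first Sunday is April 7.
October 17, 2029 falls between 14 October 2029 and 7 April 2030, so daylight saving is in effect and Kesarn is at UTC+02:00.
07:50 Kesarn − 2h = 05:50 UTC.
1 November 2029 is a Thursday, so the first Saturday is November 3 and the second is November 10.
1 February 2030 is a Friday, so the first Sunday is February 3 and the third is February 17.
At the standard offset (UTC+07:00), 05:50 UTC + 7h = 12:50 Castara standard time.
Daylight saving runs 10 November 2029 – 17 February 2030; the standard-time date in Castara, October 17, 2029, is outside that window, so Castara is on standard time at UTC+07:00.
05:50 UTC + 7h = 12:50 Castara.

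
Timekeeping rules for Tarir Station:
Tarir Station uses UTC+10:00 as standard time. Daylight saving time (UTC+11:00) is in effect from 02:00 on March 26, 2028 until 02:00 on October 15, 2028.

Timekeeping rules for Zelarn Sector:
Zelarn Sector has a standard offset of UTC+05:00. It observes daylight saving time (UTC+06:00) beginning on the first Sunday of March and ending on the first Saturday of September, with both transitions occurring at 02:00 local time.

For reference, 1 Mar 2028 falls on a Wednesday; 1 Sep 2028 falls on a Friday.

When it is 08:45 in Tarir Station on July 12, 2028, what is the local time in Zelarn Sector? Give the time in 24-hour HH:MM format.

July 12, 2028 lies within the daylight-saving period (26 March – 15 October), so Tarir Station is on daylight time, UTC+11:00.
08:45 Tarir Station − 11h = 21:45 UTC (rolling into the previous day, 11 July 2028).
1 March 2028 is a Wednesday, so the first Sunday is March 5.
1 September 2028 is a Friday, so the first Saturday is September 2.
At the standard offset (UTC+05:00), 21:45 UTC + 5h = 02:45 Zelarn Sector standard time (rolling into the next day, 12 July 2028).
The standard-time date in Zelarn Sector, July 12, 2028, falls between 5 March and 2 September, so daylight saving is in effect and Zelarn Sector is at UTC+06:00.
21:45 UTC + 6h = 03:45 Zelarn Sector (rolling into the next day, 12 July 2028).

03:45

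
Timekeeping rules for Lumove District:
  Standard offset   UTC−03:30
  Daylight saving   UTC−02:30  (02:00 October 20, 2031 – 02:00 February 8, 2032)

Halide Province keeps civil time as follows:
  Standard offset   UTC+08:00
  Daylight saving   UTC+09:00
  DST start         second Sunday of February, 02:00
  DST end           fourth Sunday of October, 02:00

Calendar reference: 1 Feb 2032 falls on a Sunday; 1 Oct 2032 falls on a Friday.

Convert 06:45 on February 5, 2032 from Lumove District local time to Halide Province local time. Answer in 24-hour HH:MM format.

17:15

February 5, 2032 falls between 20 October 2031 and 8 February 2032, so daylight saving is in effect and Lumove District is at UTC−02:30.
06:45 Lumove District + 2h30m = 09:15 UTC.
1 February 2032 is a Sunday, so the first Sunday is February 1 and the second is February 8.
1 October 2032 is a Friday, so the first Sunday is October 3 and the fourth is October 24.
At the standard offset (UTC+08:00), 09:15 UTC + 8h = 17:15 Halide Province standard time.
The standard-time date in Halide Province, February 5, 2032, does not fall between 8 February and 24 October, so daylight saving is not in effect and Halide Province is at UTC+08:00.
09:15 UTC + 8h = 17:15 Halide Province.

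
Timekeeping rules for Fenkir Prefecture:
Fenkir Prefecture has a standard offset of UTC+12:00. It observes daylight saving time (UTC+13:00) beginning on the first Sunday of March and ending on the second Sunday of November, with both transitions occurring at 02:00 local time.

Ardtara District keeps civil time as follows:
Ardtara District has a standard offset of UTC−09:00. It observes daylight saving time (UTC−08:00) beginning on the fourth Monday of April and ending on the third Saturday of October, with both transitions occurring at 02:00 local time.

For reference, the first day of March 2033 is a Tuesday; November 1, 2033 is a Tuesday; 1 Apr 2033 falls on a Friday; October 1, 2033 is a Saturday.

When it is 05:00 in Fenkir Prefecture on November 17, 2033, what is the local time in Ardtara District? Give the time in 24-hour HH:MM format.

08:00

1 March 2033 is a Tuesday, so the first Sunday is March 6.
1 November 2033 is a Tuesday, so the first Sunday is November 6 and the second is November 13.
Daylight saving runs 6 March – 13 November; November 17, 2033 is outside that window, so Fenkir Prefecture is on standard time at UTC+12:00.
05:00 Fenkir Prefecture − 12h = 17:00 UTC (rolling into the previous day, 16 November 2033).
1 April 2033 is a Friday, so the first Monday is April 4 and the fourth is April 25.
1 October 2033 is a Saturday, so the first Saturday is October 1 and the third is October 15.
At the standard offset (UTC−09:00), 17:00 UTC − 9h = 08:00 Ardtara District standard time.
Daylight saving runs 25 April – 15 October; the standard-time date in Ardtara District, November 16, 2033, is outside that window, so Ardtara District is on standard time at UTC−09:00.
17:00 UTC − 9h = 08:00 Ardtara District.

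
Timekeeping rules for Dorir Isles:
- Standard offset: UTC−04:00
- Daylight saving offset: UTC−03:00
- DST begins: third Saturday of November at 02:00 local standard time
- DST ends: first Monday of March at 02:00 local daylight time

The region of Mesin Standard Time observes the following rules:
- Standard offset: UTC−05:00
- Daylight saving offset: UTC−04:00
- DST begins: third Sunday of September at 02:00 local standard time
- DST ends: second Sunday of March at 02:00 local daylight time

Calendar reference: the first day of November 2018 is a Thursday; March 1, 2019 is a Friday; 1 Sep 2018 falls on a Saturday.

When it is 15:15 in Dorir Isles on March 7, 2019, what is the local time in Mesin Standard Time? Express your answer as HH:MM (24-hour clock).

1 November 2018 is a Thursday, so the first Saturday is November 3 and the third is November 17.
1 March 2019 is a Friday, so the first Monday is March 4.
March 7, 2019 is outside the daylight-saving period (17 November 2018 – 4 March 2019), so Dorir Isles is on standard time, UTC−04:00.
15:15 Dorir Isles + 4h = 19:15 UTC.
1 September 2018 is a Saturday, so the first Sunday is September 2 and the third is September 16.
1 March 2019 is a Friday, so the first Sunday is March 3 and the second is March 10.
At the standard offset (UTC−05:00), 19:15 UTC − 5h = 14:15 Mesin Standard Time standard time.
The standard-time date in Mesin Standard Time, March 7, 2019, lies within the daylight-saving period (16 September 2018 – 10 March 2019), so Mesin Standard Time is on daylight time, UTC−04:00.
19:15 UTC − 4h = 15:15 Mesin Standard Time.

15:15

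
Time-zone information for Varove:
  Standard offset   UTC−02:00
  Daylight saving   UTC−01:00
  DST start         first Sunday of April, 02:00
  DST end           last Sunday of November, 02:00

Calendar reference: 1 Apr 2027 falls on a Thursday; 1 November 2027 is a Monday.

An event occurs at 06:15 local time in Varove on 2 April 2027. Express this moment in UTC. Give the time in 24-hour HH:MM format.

1 April 2027 is a Thursday, so the first Sunday is April 4.
1 November 2027 is a Monday, so Sundays fall on 7, 14, 21, 28; the last is November 28.
Daylight saving runs 4 April – 28 November; 2 April 2027 is outside that window, so Varove is on standard time at UTC−02:00.
06:15 local + 2h = 08:15 UTC.

08:15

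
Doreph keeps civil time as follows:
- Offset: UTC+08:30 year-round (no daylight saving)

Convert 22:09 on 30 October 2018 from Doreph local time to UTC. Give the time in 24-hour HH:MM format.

Doreph stays on UTC+08:30 all year.
22:09 local − 8h30m = 13:39 UTC.

13:39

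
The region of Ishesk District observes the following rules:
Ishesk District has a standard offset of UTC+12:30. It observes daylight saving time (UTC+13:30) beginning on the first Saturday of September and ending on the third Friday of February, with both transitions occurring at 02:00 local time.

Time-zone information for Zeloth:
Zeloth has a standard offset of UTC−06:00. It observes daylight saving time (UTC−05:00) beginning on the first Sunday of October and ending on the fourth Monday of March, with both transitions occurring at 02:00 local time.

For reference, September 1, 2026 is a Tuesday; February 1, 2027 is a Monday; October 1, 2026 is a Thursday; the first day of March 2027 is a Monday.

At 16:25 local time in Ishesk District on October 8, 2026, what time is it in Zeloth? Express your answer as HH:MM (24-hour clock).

21:55

1 September 2026 is a Tuesday, so the first Saturday is September 5.
1 February 2027 is a Monday, so the first Friday is February 5 and the third is February 19.
Daylight saving runs 5 September 2026 – 19 February 2027; October 8, 2026 is inside that window, so Ishesk District is at UTC+13:30.
16:25 Ishesk District − 13h30m = 02:55 UTC.
1 October 2026 is a Thursday, so the first Sunday is October 4.
1 March 2027 is a Monday, so the first Monday is March 1 and the fourth is March 22.
At the standard offset (UTC−06:00), 02:55 UTC − 6h = 20:55 Zeloth standard time (rolling into the previous day, 7 October 2026).
Daylight saving runs 4 October 2026 – 22 March 2027; the standard-time date in Zeloth, October 7, 2026, is inside that window, so Zeloth is at UTC−05:00.
02:55 UTC − 5h = 21:55 Zeloth (rolling into the previous day, 7 October 2026).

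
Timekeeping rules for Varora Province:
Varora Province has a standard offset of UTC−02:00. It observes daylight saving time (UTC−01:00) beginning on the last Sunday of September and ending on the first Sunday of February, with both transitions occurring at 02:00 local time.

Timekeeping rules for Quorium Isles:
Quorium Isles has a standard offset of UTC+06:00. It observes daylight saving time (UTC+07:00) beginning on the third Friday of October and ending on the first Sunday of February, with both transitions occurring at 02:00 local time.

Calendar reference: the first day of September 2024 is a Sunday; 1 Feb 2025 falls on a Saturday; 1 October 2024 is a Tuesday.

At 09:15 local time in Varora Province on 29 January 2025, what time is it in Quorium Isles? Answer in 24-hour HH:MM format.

1 September 2024 is a Sunday, so Sundays fall on 1, 8, 15, 22, 29; the last is September 29.
1 February 2025 is a Saturday, so the first Sunday is February 2.
29 January 2025 lies within the daylight-saving period (29 September 2024 – 2 February 2025), so Varora Province is on daylight time, UTC−01:00.
09:15 Varora Province + 1h = 10:15 UTC.
1 October 2024 is a Tuesday, so the first Friday is October 4 and the third is October 18.
1 February 2025 is a Saturday, so the first Sunday is February 2.
At the standard offset (UTC+06:00), 10:15 UTC + 6h = 16:15 Quorium Isles standard time.
Daylight saving runs 18 October 2024 – 2 February 2025; the standard-time date in Quorium Isles, 29 January 2025, is inside that window, so Quorium Isles is at UTC+07:00.
10:15 UTC + 7h = 17:15 Quorium Isles.

17:15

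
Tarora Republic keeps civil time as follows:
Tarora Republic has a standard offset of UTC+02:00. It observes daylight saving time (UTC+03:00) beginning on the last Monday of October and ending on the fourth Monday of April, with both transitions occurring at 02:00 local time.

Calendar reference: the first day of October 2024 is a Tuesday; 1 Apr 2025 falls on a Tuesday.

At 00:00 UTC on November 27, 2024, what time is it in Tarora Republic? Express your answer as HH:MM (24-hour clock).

1 October 2024 is a Tuesday, so Mondays fall on 7, 14, 21, 28; the last is October 28.
1 April 2025 is a Tuesday, so the first Monday is April 7 and the fourth is April 28.
At the standard offset (UTC+02:00), 00:00 UTC + 2h = 02:00 Tarora Republic standard time.
The standard-time date in Tarora Republic, November 27, 2024, falls between 28 October 2024 and 28 April 2025, so daylight saving is in effect and Tarora Republic is at UTC+03:00.
00:00 UTC + 3h = 03:00 local.

03:00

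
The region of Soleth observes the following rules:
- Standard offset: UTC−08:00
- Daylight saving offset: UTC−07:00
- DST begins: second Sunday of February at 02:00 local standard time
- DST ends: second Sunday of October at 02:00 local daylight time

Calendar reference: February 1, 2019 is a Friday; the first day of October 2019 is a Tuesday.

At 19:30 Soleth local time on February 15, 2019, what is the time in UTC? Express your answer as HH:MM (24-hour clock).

1 February 2019 is a Friday, so the first Sunday is February 3 and the second is February 10.
1 October 2019 is a Tuesday, so the first Sunday is October 6 and the second is October 13.
February 15, 2019 lies within the daylight-saving period (10 February – 13 October), so Soleth is on daylight time, UTC−07:00.
19:30 local + 7h = 02:30 UTC (rolling into the next day, 16 February 2019).

02:30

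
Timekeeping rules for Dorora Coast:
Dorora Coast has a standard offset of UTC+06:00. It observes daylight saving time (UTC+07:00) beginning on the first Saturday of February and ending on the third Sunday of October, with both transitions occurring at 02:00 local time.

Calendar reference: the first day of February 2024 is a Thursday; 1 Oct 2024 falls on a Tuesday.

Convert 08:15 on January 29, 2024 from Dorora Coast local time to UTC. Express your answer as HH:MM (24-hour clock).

1 February 2024 is a Thursday, so the first Saturday is February 3.
1 October 2024 is a Tuesday, so the first Sunday is October 6 and the third is October 20.
Daylight saving runs 3 February – 20 October; January 29, 2024 is outside that window, so Dorora Coast is on standard time at UTC+06:00.
08:15 local − 6h = 02:15 UTC.

02:15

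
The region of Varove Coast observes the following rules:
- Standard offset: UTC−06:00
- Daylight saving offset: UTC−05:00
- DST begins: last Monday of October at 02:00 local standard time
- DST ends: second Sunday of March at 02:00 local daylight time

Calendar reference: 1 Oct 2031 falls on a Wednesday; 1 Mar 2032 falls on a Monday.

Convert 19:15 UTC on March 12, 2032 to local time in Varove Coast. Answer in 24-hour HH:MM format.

1 October 2031 is a Wednesday, so Mondays fall on 6, 13, 20, 27; the last is October 27.
1 March 2032 is a Monday, so the first Sunday is March 7 and the second is March 14.
At the standard offset (UTC−06:00), 19:15 UTC − 6h = 13:15 Varove Coast standard time.
Daylight saving runs 27 October 2031 – 14 March 2032; the standard-time date in Varove Coast, March 12, 2032, is inside that window, so Varove Coast is at UTC−05:00.
19:15 UTC − 5h = 14:15 local.

14:15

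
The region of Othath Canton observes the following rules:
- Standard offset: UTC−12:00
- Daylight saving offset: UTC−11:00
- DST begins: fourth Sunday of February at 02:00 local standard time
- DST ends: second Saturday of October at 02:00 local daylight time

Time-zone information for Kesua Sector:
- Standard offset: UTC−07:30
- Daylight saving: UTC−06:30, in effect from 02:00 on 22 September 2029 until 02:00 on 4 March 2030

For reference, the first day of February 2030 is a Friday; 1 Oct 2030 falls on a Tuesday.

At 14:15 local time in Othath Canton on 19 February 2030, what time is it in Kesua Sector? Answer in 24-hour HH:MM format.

19:45

1 February 2030 is a Friday, so the first Sunday is February 3 and the fourth is February 24.
1 October 2030 is a Tuesday, so the first Saturday is October 5 and the second is October 12.
19 February 2030 is outside the daylight-saving period (24 February – 12 October), so Othath Canton is on standard time, UTC−12:00.
14:15 Othath Canton + 12h = 02:15 UTC (rolling into the next day, 20 February 2030).
At the standard offset (UTC−07:30), 02:15 UTC − 7h30m = 18:45 Kesua Sector standard time (rolling into the previous day, 19 February 2030).
The standard-time date in Kesua Sector, 19 February 2030, falls between 22 September 2029 and 4 March 2030, so daylight saving is in effect and Kesua Sector is at UTC−06:30.
02:15 UTC − 6h30m = 19:45 Kesua Sector (rolling into the previous day, 19 February 2030).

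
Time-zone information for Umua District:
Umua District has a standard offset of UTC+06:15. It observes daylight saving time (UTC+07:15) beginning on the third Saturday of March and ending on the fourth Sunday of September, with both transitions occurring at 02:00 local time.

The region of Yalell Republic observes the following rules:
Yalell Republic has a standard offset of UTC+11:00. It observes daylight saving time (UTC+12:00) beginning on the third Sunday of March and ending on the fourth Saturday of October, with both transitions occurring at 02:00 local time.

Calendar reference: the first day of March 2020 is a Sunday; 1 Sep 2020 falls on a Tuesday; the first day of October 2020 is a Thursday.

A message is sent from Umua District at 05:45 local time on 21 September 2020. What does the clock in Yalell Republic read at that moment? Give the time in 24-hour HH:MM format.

1 March 2020 is a Sunday, so the first Saturday is March 7 and the third is March 21.
1 September 2020 is a Tuesday, so the first Sunday is September 6 and the fourth is September 27.
21 September 2020 lies within the daylight-saving period (21 March – 27 September), so Umua District is on daylight time, UTC+07:15.
05:45 Umua District − 7h15m = 22:30 UTC (rolling into the previous day, 20 September 2020).
1 March 2020 is a Sunday, so the first Sunday is March 1 and the third is March 15.
1 October 2020 is a Thursday, so the first Saturday is October 3 and the fourth is October 24.
At the standard offset (UTC+11:00), 22:30 UTC + 11h = 09:30 Yalell Republic standard time (rolling into the next day, 21 September 2020).
The standard-time date in Yalell Republic, 21 September 2020, falls between 15 March and 24 October, so daylight saving is in effect and Yalell Republic is at UTC+12:00.
22:30 UTC + 12h = 10:30 Yalell Republic (rolling into the next day, 21 September 2020).

10:30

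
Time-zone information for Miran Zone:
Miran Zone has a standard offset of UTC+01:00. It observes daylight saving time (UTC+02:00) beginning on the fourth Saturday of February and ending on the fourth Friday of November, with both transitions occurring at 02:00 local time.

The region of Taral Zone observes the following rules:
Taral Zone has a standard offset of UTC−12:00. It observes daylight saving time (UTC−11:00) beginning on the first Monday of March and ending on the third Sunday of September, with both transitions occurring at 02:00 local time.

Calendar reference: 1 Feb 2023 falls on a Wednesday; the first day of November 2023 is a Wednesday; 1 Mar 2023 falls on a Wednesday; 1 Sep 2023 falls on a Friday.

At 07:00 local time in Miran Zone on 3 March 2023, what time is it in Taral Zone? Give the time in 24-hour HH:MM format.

17:00

1 February 2023 is a Wednesday, so the first Saturday is February 4 and the fourth is February 25.
1 November 2023 is a Wednesday, so the first Friday is November 3 and the fourth is November 24.
3 March 2023 lies within the daylight-saving period (25 February – 24 November), so Miran Zone is on daylight time, UTC+02:00.
07:00 Miran Zone − 2h = 05:00 UTC.
1 March 2023 is a Wednesday, so the first Monday is March 6.
1 September 2023 is a Friday, so the first Sunday is September 3 and the third is September 17.
At the standard offset (UTC−12:00), 05:00 UTC − 12h = 17:00 Taral Zone standard time (rolling into the previous day, 2 March 2023).
Daylight saving runs 6 March – 17 September; the standard-time date in Taral Zone, 2 March 2023, is outside that window, so Taral Zone is on standard time at UTC−12:00.
05:00 UTC − 12h = 17:00 Taral Zone (rolling into the previous day, 2 March 2023).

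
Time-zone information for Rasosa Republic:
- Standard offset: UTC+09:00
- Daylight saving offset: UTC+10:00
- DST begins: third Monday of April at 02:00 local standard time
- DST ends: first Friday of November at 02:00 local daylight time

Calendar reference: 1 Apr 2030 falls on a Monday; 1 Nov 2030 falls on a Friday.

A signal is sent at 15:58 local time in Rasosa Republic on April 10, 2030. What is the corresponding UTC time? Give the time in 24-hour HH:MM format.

1 April 2030 is a Monday, so the first Monday is April 1 and the third is April 15.
1 November 2030 is a Friday, so the first Friday is November 1.
Daylight saving runs 15 April – 1 November; April 10, 2030 is outside that window, so Rasosa Republic is on standard time at UTC+09:00.
15:58 local − 9h = 06:58 UTC.

06:58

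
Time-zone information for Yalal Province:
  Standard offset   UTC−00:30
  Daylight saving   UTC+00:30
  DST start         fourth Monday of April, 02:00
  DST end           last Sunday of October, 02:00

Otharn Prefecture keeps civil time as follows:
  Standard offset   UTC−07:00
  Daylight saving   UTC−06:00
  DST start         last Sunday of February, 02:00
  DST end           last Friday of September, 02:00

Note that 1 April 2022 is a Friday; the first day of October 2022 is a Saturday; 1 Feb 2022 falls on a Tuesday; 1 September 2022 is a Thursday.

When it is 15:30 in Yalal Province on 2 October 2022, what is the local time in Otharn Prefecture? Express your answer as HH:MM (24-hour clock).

08:00

1 April 2022 is a Friday, so the first Monday is April 4 and the fourth is April 25.
1 October 2022 is a Saturday, so Sundays fall on 2, 9, 16, 23, 30; the last is October 30.
2 October 2022 falls between 25 April and 30 October, so daylight saving is in effect and Yalal Province is at UTC+00:30.
15:30 Yalal Province − 0h30m = 15:00 UTC.
1 February 2022 is a Tuesday, so Sundays fall on 6, 13, 20, 27; the last is February 27.
1 September 2022 is a Thursday, so Fridays fall on 2, 9, 16, 23, 30; the last is September 30.
At the standard offset (UTC−07:00), 15:00 UTC − 7h = 08:00 Otharn Prefecture standard time.
Daylight saving runs 27 February – 30 September; the standard-time date in Otharn Prefecture, 2 October 2022, is outside that window, so Otharn Prefecture is on standard time at UTC−07:00.
15:00 UTC − 7h = 08:00 Otharn Prefecture.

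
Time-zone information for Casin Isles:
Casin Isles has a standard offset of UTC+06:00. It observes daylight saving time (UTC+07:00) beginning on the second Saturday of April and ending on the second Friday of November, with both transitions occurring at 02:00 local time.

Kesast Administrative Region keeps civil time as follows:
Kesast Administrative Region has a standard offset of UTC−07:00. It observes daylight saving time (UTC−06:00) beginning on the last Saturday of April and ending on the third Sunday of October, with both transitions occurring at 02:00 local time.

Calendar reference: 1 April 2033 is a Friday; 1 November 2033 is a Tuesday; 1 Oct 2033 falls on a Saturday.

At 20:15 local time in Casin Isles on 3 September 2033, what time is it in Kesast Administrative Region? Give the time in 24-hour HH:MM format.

1 April 2033 is a Friday, so the first Saturday is April 2 and the second is April 9.
1 November 2033 is a Tuesday, so the first Friday is November 4 and the second is November 11.
3 September 2033 falls between 9 April and 11 November, so daylight saving is in effect and Casin Isles is at UTC+07:00.
20:15 Casin Isles − 7h = 13:15 UTC.
1 April 2033 is a Friday, so Saturdays fall on 2, 9, 16, 23, 30; the last is April 30.
1 October 2033 is a Saturday, so the first Sunday is October 2 and the third is October 16.
At the standard offset (UTC−07:00), 13:15 UTC − 7h = 06:15 Kesast Administrative Region standard time.
The standard-time date in Kesast Administrative Region, 3 September 2033, falls between 30 April and 16 October, so daylight saving is in effect and Kesast Administrative Region is at UTC−06:00.
13:15 UTC − 6h = 07:15 Kesast Administrative Region.

07:15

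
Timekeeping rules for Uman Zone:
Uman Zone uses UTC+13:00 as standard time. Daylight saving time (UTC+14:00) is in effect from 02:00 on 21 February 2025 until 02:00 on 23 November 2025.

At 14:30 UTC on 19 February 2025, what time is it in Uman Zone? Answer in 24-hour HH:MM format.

At the standard offset (UTC+13:00), 14:30 UTC + 13h = 03:30 Uman Zone standard time (rolling into the next day, 20 February 2025).
Daylight saving runs 21 February – 23 November; the standard-time date in Uman Zone, 20 February 2025, is outside that window, so Uman Zone is on standard time at UTC+13:00.
14:30 UTC + 13h = 03:30 local (rolling into the next day, 20 February 2025).

03:30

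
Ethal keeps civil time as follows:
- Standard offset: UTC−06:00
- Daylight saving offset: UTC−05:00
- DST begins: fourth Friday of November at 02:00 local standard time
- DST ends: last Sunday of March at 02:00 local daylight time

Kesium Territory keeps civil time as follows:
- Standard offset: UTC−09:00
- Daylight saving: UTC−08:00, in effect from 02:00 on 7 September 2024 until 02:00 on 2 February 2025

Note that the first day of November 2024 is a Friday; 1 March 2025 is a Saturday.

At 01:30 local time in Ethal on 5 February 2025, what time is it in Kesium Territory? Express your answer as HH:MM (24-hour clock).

1 November 2024 is a Friday, so the first Friday is November 1 and the fourth is November 22.
1 March 2025 is a Saturday, so Sundays fall on 2, 9, 16, 23, 30; the last is March 30.
5 February 2025 falls between 22 November 2024 and 30 March 2025, so daylight saving is in effect and Ethal is at UTC−05:00.
01:30 Ethal + 5h = 06:30 UTC.
At the standard offset (UTC−09:00), 06:30 UTC − 9h = 21:30 Kesium Territory standard time (rolling into the previous day, 4 February 2025).
Daylight saving runs 7 September 2024 – 2 February 2025; the standard-time date in Kesium Territory, 4 February 2025, is outside that window, so Kesium Territory is on standard time at UTC−09:00.
06:30 UTC − 9h = 21:30 Kesium Territory (rolling into the previous day, 4 February 2025).

21:30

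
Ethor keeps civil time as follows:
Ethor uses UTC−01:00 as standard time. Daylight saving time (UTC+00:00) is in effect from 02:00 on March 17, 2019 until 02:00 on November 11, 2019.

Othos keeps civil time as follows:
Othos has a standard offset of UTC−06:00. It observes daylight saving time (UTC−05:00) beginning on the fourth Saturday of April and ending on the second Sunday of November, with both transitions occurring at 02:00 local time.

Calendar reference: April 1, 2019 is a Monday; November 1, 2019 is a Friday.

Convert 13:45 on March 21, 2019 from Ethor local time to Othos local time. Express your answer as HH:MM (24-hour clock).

Daylight saving runs 17 March – 11 November; March 21, 2019 is inside that window, so Ethor is at UTC+00:00.
13:45 Ethor − 0h = 13:45 UTC.
1 April 2019 is a Monday, so the first Saturday is April 6 and the fourth is April 27.
1 November 2019 is a Friday, so the first Sunday is November 3 and the second is November 10.
At the standard offset (UTC−06:00), 13:45 UTC − 6h = 07:45 Othos standard time.
The standard-time date in Othos, March 21, 2019, is outside the daylight-saving period (27 April – 10 November), so Othos is on standard time, UTC−06:00.
13:45 UTC − 6h = 07:45 Othos.

07:45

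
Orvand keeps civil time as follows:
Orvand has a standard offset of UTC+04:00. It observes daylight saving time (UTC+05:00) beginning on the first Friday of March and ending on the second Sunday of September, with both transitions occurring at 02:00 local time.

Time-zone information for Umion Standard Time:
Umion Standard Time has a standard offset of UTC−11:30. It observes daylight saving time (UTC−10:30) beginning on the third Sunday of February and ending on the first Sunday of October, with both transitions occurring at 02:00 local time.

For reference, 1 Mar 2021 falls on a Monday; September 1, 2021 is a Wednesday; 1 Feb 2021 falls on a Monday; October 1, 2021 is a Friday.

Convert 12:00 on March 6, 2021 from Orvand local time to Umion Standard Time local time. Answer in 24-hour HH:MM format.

1 March 2021 is a Monday, so the first Friday is March 5.
1 September 2021 is a Wednesday, so the first Sunday is September 5 and the second is September 12.
March 6, 2021 falls between 5 March and 12 September, so daylight saving is in effect and Orvand is at UTC+05:00.
12:00 Orvand − 5h = 07:00 UTC.
1 February 2021 is a Monday, so the first Sunday is February 7 and the third is February 21.
1 October 2021 is a Friday, so the first Sunday is October 3.
At the standard offset (UTC−11:30), 07:00 UTC − 11h30m = 19:30 Umion Standard Time standard time (rolling into the previous day, 5 March 2021).
The standard-time date in Umion Standard Time, March 5, 2021, falls between 21 February and 3 October, so daylight saving is in effect and Umion Standard Time is at UTC−10:30.
07:00 UTC − 10h30m = 20:30 Umion Standard Time (rolling into the previous day, 5 March 2021).

20:30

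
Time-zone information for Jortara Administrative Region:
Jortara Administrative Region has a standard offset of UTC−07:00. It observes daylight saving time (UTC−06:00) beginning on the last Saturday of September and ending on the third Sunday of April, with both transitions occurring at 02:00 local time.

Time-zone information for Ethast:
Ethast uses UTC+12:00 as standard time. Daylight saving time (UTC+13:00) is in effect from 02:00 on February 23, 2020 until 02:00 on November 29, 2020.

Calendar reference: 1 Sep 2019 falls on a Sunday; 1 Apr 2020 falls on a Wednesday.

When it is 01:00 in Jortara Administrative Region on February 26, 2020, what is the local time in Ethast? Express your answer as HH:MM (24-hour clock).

20:00

1 September 2019 is a Sunday, so Saturdays fall on 7, 14, 21, 28; the last is September 28.
1 April 2020 is a Wednesday, so the first Sunday is April 5 and the third is April 19.
February 26, 2020 lies within the daylight-saving period (28 September 2019 – 19 April 2020), so Jortara Administrative Region is on daylight time, UTC−06:00.
01:00 Jortara Administrative Region + 6h = 07:00 UTC.
At the standard offset (UTC+12:00), 07:00 UTC + 12h = 19:00 Ethast standard time.
The standard-time date in Ethast, February 26, 2020, falls between 23 February and 29 November, so daylight saving is in effect and Ethast is at UTC+13:00.
07:00 UTC + 13h = 20:00 Ethast.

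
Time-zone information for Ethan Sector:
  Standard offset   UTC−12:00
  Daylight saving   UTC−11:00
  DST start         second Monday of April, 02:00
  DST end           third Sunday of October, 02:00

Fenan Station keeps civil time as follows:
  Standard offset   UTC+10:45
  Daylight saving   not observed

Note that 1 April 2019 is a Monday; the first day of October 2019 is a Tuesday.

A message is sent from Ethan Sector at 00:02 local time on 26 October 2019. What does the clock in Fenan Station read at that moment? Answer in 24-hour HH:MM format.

22:47

1 April 2019 is a Monday, so the first Monday is April 1 and the second is April 8.
1 October 2019 is a Tuesday, so the first Sunday is October 6 and the third is October 20.
Daylight saving runs 8 April – 20 October; 26 October 2019 is outside that window, so Ethan Sector is on standard time at UTC−12:00.
00:02 Ethan Sector + 12h = 12:02 UTC.
Fenan Station stays on UTC+10:45 all year.
12:02 UTC + 10h45m = 22:47 Fenan Station.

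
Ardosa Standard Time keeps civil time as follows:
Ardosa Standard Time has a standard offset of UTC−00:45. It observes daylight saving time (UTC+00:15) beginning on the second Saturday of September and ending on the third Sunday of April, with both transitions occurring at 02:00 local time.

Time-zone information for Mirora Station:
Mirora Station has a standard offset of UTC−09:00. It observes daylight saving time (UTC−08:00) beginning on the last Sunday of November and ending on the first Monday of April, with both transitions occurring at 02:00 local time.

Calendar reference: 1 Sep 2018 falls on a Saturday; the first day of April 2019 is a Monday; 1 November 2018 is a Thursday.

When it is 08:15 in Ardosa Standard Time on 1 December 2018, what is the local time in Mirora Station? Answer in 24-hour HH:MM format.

00:00

1 September 2018 is a Saturday, so the first Saturday is September 1 and the second is September 8.
1 April 2019 is a Monday, so the first Sunday is April 7 and the third is April 21.
1 December 2018 falls between 8 September 2018 and 21 April 2019, so daylight saving is in effect and Ardosa Standard Time is at UTC+00:15.
08:15 Ardosa Standard Time − 0h15m = 08:00 UTC.
1 November 2018 is a Thursday, so Sundays fall on 4, 11, 18, 25; the last is November 25.
1 April 2019 is a Monday, so the first Monday is April 1.
At the standard offset (UTC−09:00), 08:00 UTC − 9h = 23:00 Mirora Station standard time (rolling into the previous day, 30 November 2018).
The standard-time date in Mirora Station, 30 November 2018, falls between 25 November 2018 and 1 April 2019, so daylight saving is in effect and Mirora Station is at UTC−08:00.
08:00 UTC − 8h = 00:00 Mirora Station.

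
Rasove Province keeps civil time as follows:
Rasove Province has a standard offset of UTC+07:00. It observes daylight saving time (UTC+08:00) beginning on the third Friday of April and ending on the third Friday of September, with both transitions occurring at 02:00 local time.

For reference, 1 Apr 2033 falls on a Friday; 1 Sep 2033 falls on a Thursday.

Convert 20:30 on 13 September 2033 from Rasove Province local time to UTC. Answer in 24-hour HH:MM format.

12:30

1 April 2033 is a Friday, so the first Friday is April 1 and the third is April 15.
1 September 2033 is a Thursday, so the first Friday is September 2 and the third is September 16.
13 September 2033 falls between 15 April and 16 September, so daylight saving is in effect and Rasove Province is at UTC+08:00.
20:30 local − 8h = 12:30 UTC.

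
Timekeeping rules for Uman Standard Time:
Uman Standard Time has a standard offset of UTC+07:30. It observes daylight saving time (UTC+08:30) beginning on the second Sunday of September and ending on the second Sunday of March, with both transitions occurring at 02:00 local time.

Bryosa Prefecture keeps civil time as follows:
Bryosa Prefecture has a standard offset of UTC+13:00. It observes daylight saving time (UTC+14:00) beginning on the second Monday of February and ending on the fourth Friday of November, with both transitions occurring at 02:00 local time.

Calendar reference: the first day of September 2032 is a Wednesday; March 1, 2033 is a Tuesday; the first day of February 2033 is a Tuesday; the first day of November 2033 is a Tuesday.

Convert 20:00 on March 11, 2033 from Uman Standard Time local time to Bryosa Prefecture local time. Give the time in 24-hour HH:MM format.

1 September 2032 is a Wednesday, so the first Sunday is September 5 and the second is September 12.
1 March 2033 is a Tuesday, so the first Sunday is March 6 and the second is March 13.
March 11, 2033 falls between 12 September 2032 and 13 March 2033, so daylight saving is in effect and Uman Standard Time is at UTC+08:30.
20:00 Uman Standard Time − 8h30m = 11:30 UTC.
1 February 2033 is a Tuesday, so the first Monday is February 7 and the second is February 14.
1 November 2033 is a Tuesday, so the first Friday is November 4 and the fourth is November 25.
At the standard offset (UTC+13:00), 11:30 UTC + 13h = 00:30 Bryosa Prefecture standard time (rolling into the next day, 12 March 2033).
The standard-time date in Bryosa Prefecture, March 12, 2033, falls between 14 February and 25 November, so daylight saving is in effect and Bryosa Prefecture is at UTC+14:00.
11:30 UTC + 14h = 01:30 Bryosa Prefecture (rolling into the next day, 12 March 2033).

01:30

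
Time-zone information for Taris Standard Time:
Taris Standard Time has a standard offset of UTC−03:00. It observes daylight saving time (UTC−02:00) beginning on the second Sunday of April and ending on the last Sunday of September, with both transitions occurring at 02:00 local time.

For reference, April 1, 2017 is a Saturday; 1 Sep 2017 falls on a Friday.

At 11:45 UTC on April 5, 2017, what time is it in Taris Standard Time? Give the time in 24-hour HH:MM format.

08:45

1 April 2017 is a Saturday, so the first Sunday is April 2 and the second is April 9.
1 September 2017 is a Friday, so Sundays fall on 3, 10, 17, 24; the last is September 24.
At the standard offset (UTC−03:00), 11:45 UTC − 3h = 08:45 Taris Standard Time standard time.
Daylight saving runs 9 April – 24 September; the standard-time date in Taris Standard Time, April 5, 2017, is outside that window, so Taris Standard Time is on standard time at UTC−03:00.
11:45 UTC − 3h = 08:45 local.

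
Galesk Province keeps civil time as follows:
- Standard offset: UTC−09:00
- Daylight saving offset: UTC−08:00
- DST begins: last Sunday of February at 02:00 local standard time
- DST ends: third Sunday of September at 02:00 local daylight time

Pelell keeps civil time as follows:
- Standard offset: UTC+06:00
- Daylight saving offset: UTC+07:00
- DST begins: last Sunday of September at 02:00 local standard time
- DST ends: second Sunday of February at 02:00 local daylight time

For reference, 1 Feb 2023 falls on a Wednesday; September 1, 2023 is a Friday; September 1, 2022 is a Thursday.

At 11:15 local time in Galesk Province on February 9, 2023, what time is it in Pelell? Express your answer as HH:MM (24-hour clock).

03:15

1 February 2023 is a Wednesday, so Sundays fall on 5, 12, 19, 26; the last is February 26.
1 September 2023 is a Friday, so the first Sunday is September 3 and the third is September 17.
Daylight saving runs 26 February – 17 September; February 9, 2023 is outside that window, so Galesk Province is on standard time at UTC−09:00.
11:15 Galesk Province + 9h = 20:15 UTC.
1 September 2022 is a Thursday, so Sundays fall on 4, 11, 18, 25; the last is September 25.
1 February 2023 is a Wednesday, so the first Sunday is February 5 and the second is February 12.
At the standard offset (UTC+06:00), 20:15 UTC + 6h = 02:15 Pelell standard time (rolling into the next day, 10 February 2023).
The standard-time date in Pelell, February 10, 2023, lies within the daylight-saving period (25 September 2022 – 12 February 2023), so Pelell is on daylight time, UTC+07:00.
20:15 UTC + 7h = 03:15 Pelell (rolling into the next day, 10 February 2023).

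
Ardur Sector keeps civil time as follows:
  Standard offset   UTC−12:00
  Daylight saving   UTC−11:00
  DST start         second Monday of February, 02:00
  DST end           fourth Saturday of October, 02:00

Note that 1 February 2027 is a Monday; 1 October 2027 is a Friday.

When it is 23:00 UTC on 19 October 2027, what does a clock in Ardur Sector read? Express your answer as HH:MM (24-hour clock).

1 February 2027 is a Monday, so the first Monday is February 1 and the second is February 8.
1 October 2027 is a Friday, so the first Saturday is October 2 and the fourth is October 23.
At the standard offset (UTC−12:00), 23:00 UTC − 12h = 11:00 Ardur Sector standard time.
The standard-time date in Ardur Sector, 19 October 2027, falls between 8 February and 23 October, so daylight saving is in effect and Ardur Sector is at UTC−11:00.
23:00 UTC − 11h = 12:00 local.

12:00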